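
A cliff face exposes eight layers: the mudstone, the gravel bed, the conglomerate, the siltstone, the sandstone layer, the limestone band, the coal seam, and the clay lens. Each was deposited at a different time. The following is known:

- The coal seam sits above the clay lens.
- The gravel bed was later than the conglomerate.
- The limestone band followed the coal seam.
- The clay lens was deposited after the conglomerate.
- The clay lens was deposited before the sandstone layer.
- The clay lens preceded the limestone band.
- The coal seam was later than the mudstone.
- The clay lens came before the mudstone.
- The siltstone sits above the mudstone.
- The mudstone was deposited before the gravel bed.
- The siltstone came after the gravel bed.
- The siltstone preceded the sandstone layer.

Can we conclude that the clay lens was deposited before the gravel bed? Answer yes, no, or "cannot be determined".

yes

Chain the constraints: the clay lens → the mudstone → the gravel bed. Each link is directly stated, so the clay lens comes before the gravel bed.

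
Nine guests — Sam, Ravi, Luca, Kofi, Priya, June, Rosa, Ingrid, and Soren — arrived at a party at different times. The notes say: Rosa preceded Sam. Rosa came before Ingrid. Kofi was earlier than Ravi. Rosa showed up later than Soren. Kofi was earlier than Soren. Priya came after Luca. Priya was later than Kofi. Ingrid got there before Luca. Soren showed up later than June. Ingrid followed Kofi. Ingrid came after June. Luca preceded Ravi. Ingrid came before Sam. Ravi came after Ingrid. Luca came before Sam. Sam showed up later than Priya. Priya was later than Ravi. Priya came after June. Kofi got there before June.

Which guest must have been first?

Kofi

Kofi has a chain of constraints placing them before every other guest, so Kofi must be first.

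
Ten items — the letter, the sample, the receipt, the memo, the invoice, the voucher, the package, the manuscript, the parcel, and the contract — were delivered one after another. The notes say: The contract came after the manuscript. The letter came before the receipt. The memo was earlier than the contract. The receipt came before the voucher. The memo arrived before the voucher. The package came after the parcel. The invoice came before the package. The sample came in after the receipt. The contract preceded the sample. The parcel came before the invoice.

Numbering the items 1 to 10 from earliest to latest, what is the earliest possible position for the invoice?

2

The parcel must come before the invoice — 1 forced predecessor.
Nothing else is forced ahead of the invoice, so its earliest slot is position 1 + 1 = 2.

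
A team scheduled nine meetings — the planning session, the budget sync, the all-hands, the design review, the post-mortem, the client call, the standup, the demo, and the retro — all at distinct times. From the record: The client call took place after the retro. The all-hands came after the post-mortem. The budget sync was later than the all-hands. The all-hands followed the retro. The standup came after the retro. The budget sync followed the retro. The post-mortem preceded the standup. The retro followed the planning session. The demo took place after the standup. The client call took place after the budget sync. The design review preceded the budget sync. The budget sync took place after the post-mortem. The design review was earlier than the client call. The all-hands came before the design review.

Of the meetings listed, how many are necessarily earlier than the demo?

Directly stated before the demo: the standup.
The planning session reaches the demo via the planning session → the retro → the standup → the demo.
The post-mortem reaches the demo via the post-mortem → the standup → the demo.
The retro reaches the demo via the retro → the standup → the demo.
No chain forces the budget sync (or any of the others) ahead of the demo.
That's the planning session, the post-mortem, the retro, and the standup — 4 in all.

4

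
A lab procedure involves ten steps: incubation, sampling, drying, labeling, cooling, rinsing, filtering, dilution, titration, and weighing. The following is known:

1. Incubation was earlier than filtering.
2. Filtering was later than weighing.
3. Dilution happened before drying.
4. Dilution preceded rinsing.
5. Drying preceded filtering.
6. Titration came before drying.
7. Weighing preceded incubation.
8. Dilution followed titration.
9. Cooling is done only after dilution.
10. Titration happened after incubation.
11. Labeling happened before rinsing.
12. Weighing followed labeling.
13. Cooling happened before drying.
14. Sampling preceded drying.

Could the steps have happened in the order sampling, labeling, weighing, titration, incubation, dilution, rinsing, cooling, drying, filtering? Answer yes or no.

no

The constraints require incubation before titration, but in the proposed sequence titration appears ahead of incubation. That one violation is enough.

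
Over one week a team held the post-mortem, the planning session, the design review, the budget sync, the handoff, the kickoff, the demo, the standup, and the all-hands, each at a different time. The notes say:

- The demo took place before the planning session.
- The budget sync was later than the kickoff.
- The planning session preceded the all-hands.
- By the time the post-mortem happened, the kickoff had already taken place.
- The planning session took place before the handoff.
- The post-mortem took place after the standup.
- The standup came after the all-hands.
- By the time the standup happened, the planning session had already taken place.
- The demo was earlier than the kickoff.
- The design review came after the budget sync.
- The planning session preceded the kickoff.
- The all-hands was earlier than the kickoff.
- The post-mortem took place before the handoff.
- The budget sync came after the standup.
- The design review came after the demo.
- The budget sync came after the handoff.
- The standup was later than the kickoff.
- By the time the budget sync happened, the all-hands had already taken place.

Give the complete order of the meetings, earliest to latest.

The constraints fix every adjacent pair, so only one ordering works:
the demo → the planning session → the all-hands → the kickoff → the standup → the post-mortem → the handoff → the budget sync → the design review.

the demo, the planning session, the all-hands, the kickoff, the standup, the post-mortem, the handoff, the budget sync, the design review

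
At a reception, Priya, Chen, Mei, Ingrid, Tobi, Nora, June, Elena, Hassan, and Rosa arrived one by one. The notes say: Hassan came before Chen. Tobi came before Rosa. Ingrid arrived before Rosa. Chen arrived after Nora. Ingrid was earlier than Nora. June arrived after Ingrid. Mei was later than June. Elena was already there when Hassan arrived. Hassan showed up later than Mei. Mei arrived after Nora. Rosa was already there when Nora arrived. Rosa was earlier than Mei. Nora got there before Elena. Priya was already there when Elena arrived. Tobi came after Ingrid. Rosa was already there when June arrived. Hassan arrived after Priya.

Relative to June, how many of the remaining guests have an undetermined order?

Forced before June: Ingrid, Rosa, and Tobi; forced after June: Chen, Hassan, and Mei.
That leaves Elena, Nora, and Priya with no forced order relative to June — 3.

3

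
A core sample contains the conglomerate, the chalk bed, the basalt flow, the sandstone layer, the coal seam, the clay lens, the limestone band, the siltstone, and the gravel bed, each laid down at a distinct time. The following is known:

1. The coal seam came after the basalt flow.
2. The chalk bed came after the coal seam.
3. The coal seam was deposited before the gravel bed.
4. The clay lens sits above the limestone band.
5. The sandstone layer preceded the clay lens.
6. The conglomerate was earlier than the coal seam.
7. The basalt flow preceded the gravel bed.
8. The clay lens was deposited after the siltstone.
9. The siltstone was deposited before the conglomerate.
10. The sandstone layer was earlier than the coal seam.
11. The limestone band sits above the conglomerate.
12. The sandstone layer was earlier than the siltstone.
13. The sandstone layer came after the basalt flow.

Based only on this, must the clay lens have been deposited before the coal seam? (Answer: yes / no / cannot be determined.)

cannot be determined

No chain of stated constraints runs from the clay lens to the coal seam, and none runs from the coal seam to the clay lens either.
So the relative order of the clay lens and the coal seam is not fixed by the given facts.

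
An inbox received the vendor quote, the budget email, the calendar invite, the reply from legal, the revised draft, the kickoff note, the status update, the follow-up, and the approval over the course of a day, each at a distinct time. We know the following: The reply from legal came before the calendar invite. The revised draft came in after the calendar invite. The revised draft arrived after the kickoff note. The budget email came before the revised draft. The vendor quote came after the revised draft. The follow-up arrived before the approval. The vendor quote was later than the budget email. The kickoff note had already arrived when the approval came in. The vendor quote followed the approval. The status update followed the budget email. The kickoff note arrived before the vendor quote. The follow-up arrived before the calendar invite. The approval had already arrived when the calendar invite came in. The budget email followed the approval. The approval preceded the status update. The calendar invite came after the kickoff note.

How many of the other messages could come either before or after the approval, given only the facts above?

1

Forced before the approval: the follow-up and the kickoff note; forced after the approval: the budget email, the calendar invite, the revised draft, the status update, and the vendor quote.
That leaves the reply from legal with no forced order relative to the approval — 1.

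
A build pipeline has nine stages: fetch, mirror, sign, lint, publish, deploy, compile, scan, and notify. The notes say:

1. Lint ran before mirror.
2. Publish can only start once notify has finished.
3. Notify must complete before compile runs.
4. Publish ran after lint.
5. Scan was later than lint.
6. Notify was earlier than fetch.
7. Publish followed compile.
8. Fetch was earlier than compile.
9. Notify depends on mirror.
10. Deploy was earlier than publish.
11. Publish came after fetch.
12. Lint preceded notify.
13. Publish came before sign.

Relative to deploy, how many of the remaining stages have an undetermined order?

Forced after deploy: publish and sign.
That leaves compile, fetch, lint, mirror, notify, and scan with no forced order relative to deploy — 6.

6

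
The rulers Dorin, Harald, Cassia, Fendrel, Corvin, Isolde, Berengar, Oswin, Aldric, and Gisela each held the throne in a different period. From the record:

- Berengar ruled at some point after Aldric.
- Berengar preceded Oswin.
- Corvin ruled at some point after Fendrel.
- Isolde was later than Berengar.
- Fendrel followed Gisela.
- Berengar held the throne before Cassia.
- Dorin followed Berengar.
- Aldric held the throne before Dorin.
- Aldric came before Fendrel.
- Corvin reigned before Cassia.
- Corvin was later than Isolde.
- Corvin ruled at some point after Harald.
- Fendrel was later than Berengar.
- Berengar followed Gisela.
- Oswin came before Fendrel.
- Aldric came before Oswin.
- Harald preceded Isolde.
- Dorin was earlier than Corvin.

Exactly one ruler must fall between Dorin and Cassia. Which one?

Tracing the constraints gives Dorin → Corvin → Cassia, so Corvin sits after Dorin and before Cassia.
No other ruler is forced both after Dorin and before Cassia.

Corvin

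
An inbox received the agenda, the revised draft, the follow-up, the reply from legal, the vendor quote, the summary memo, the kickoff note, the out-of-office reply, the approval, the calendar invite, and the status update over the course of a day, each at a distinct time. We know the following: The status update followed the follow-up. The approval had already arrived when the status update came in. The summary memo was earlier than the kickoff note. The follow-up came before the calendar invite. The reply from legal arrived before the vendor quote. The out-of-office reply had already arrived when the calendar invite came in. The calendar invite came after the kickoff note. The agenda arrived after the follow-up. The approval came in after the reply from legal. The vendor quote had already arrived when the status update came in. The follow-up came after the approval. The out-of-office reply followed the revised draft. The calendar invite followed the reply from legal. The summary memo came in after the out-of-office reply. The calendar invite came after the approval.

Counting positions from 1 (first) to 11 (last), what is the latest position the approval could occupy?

The approval must come before the agenda, the calendar invite, the follow-up, and the status update — 4 messages forced after it.
Everything else can be placed before the approval in some valid order, so the approval can sit as late as position 11 − 4 = 7.

7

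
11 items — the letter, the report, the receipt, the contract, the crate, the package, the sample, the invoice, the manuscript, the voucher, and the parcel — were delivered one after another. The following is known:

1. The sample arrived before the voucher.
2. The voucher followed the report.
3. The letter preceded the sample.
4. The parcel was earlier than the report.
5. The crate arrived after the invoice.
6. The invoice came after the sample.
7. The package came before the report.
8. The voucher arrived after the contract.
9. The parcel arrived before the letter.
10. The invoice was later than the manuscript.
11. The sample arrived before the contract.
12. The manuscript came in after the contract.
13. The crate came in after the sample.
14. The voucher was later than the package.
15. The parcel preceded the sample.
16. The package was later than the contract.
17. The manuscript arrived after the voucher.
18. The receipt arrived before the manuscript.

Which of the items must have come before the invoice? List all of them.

the contract, the letter, the manuscript, the package, the parcel, the receipt, the report, the sample, the voucher

Directly stated before the invoice: the manuscript and the sample.
The contract reaches the invoice via the contract → the manuscript → the invoice.
The letter reaches the invoice via the letter → the sample → the invoice.
The package reaches the invoice via the package → the voucher → the manuscript → the invoice.
Likewise the parcel, the receipt, the report, and the voucher each reach the invoice by chaining the stated constraints.
No chain forces the crate ahead of the invoice.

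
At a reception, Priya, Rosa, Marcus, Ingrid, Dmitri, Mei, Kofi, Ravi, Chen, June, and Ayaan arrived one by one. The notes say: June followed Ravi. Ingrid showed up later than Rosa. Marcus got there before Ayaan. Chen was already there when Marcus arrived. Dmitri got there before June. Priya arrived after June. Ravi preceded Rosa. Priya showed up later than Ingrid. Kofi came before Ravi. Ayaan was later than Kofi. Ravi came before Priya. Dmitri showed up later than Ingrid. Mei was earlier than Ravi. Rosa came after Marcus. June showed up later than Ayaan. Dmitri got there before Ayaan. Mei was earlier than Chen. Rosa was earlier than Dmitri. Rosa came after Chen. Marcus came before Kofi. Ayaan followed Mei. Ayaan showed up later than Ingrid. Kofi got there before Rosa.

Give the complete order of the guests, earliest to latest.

Mei, Chen, Marcus, Kofi, Ravi, Rosa, Ingrid, Dmitri, Ayaan, June, Priya

The constraints fix every adjacent pair, so only one ordering works:
Mei → Chen → Marcus → Kofi → Ravi → Rosa → Ingrid → Dmitri → Ayaan → June → Priya.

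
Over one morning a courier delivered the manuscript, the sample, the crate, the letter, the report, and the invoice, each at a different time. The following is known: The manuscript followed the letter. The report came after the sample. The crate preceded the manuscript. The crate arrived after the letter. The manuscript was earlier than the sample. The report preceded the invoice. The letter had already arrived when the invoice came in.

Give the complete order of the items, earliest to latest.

The constraints fix every adjacent pair, so only one ordering works:
the letter → the crate → the manuscript → the sample → the report → the invoice.

the letter, the crate, the manuscript, the sample, the report, the invoice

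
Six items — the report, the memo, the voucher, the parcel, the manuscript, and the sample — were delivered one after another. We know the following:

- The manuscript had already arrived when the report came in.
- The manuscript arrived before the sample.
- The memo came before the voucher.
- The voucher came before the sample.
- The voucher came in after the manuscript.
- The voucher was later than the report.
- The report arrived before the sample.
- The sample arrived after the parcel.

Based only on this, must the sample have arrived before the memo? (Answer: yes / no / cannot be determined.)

Tracing the constraints gives the memo → the voucher → the sample, so the memo must come before the sample.
That means the sample cannot be before the memo.

no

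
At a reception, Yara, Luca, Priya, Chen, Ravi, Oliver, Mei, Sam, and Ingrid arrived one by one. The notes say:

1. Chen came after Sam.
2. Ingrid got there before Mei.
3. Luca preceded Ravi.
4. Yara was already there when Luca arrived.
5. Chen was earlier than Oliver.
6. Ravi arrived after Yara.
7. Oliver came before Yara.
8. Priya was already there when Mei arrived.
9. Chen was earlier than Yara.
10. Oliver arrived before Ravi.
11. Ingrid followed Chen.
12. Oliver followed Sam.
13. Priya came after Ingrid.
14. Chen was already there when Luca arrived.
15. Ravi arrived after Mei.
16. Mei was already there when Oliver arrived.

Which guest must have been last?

Every other guest has a chain of constraints placing them before Ravi, so Ravi is last.

Ravi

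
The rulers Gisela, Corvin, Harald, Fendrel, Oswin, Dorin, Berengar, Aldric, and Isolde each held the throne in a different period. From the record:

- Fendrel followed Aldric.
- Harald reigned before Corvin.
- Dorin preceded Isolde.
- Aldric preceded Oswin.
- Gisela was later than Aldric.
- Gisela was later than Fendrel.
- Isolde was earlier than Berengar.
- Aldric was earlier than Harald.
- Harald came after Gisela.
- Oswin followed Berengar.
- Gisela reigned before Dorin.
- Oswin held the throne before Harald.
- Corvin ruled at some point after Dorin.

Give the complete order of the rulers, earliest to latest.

The constraints fix every adjacent pair, so only one ordering works:
Aldric → Fendrel → Gisela → Dorin → Isolde → Berengar → Oswin → Harald → Corvin.

Aldric, Fendrel, Gisela, Dorin, Isolde, Berengar, Oswin, Harald, Corvin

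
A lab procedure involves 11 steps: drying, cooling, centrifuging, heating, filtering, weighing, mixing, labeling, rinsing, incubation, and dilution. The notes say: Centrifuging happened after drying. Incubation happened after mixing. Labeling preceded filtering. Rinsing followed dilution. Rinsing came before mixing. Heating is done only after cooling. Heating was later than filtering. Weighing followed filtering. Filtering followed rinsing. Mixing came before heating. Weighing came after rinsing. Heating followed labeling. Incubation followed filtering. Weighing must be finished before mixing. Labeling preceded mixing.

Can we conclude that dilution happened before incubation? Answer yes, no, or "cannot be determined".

yes

Chain the constraints: dilution → rinsing → mixing → incubation. Each link is directly stated, so dilution comes before incubation.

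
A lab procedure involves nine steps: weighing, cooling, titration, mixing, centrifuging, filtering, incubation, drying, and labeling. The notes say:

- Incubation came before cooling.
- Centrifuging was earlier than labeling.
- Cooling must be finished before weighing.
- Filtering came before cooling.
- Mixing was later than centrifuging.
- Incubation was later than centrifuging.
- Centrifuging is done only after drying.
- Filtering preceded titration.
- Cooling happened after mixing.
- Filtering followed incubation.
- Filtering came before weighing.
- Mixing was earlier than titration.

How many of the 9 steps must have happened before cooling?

5

Directly stated before cooling: filtering, incubation, and mixing.
Centrifuging reaches cooling via centrifuging → mixing → cooling.
Drying reaches cooling via drying → centrifuging → mixing → cooling.
No chain forces labeling (or any of the others) ahead of cooling.
That's centrifuging, drying, filtering, incubation, and mixing — 5 in all.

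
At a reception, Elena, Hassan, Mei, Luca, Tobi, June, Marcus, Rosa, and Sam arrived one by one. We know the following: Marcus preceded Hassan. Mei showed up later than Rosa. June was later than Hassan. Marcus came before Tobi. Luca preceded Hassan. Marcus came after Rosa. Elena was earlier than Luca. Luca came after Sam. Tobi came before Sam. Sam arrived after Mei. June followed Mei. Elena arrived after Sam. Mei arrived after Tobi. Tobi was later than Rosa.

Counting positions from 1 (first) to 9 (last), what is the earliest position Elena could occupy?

6

Marcus, Mei, Rosa, Sam, and Tobi must all come before Elena — 5 forced predecessors.
Nothing else is forced ahead of Elena, so their earliest slot is position 5 + 1 = 6.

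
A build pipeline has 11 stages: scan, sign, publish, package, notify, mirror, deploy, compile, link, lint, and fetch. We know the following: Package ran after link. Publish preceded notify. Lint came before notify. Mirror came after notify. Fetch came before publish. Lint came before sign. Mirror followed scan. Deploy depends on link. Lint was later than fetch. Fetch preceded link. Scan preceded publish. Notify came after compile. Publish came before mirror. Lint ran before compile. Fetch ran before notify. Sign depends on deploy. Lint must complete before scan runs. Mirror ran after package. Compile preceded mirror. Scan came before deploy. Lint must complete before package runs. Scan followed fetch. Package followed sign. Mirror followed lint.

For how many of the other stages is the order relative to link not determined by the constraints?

Forced before link: fetch; forced after link: deploy, mirror, package, and sign.
That leaves compile, lint, notify, publish, and scan with no forced order relative to link — 5.

5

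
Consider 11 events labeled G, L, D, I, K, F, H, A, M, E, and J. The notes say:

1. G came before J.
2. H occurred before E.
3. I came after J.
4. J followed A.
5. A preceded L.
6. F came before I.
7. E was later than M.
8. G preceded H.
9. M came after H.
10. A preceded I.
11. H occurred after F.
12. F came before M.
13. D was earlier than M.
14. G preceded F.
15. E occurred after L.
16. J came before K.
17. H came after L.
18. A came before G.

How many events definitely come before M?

6

Directly stated before M: D, F, and H.
A reaches M via A → G → F → M.
G reaches M via G → F → M.
L reaches M via L → H → M.
No chain forces J (or any of the others) ahead of M.
That's A, D, F, G, H, and L — 6 in all.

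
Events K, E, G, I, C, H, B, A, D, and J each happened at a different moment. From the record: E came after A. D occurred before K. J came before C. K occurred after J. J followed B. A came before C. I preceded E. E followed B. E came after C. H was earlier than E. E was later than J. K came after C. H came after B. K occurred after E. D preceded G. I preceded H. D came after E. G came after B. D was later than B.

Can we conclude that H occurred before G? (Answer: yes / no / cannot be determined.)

Chain the constraints: H → E → D → G. Each link is directly stated, so H comes before G.

yes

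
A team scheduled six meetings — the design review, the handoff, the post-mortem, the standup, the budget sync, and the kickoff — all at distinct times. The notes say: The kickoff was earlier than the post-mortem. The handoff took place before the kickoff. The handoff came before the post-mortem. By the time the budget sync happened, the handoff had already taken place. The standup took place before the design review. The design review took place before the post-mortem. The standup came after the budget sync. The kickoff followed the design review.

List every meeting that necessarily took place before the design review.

the budget sync, the handoff, the standup

Directly stated before the design review: the standup.
The budget sync reaches the design review via the budget sync → the standup → the design review.
The handoff reaches the design review via the handoff → the budget sync → the standup → the design review.
No chain forces the kickoff (or any of the others) ahead of the design review.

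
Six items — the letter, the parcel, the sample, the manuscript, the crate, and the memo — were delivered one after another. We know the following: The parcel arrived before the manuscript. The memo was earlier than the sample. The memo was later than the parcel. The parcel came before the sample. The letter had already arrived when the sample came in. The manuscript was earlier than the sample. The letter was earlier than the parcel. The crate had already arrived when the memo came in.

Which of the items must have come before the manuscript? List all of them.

Directly stated before the manuscript: the parcel.
The letter reaches the manuscript via the letter → the parcel → the manuscript.
No chain forces the sample (or any of the others) ahead of the manuscript.

the letter, the parcel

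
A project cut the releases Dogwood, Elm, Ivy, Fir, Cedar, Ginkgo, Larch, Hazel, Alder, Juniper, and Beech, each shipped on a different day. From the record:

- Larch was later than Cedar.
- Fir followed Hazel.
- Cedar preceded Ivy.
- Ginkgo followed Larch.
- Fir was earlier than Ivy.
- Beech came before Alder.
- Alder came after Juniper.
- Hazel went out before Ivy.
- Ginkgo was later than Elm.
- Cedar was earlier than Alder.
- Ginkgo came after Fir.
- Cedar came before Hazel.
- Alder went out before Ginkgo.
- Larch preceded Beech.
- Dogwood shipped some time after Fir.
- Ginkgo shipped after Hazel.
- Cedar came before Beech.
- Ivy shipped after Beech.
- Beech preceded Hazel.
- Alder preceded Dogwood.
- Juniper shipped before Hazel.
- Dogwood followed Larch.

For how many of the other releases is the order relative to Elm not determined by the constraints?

Forced after Elm: Ginkgo.
That leaves Alder, Beech, Cedar, Dogwood, Fir, Hazel, Ivy, Juniper, and Larch with no forced order relative to Elm — 9.

9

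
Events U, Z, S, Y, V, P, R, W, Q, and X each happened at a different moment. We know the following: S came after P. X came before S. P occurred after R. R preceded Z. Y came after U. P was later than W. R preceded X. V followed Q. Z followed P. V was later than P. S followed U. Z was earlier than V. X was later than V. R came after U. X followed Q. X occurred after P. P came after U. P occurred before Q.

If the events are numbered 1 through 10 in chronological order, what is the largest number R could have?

4

R must come before P, Q, S, V, X, and Z — 6 events forced after it.
Everything else can be placed before R in some valid order, so R can sit as late as position 10 − 6 = 4.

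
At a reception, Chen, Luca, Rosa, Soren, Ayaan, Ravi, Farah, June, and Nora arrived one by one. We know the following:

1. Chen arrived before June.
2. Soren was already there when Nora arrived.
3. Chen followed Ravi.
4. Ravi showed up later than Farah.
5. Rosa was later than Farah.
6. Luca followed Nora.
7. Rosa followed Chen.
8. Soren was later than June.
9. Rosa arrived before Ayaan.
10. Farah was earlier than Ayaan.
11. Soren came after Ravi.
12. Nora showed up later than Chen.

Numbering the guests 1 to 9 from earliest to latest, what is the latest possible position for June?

June must come before Luca, Nora, and Soren — 3 guests forced after them.
Everything else can be placed before June in some valid order, so June can sit as late as position 9 − 3 = 6.

6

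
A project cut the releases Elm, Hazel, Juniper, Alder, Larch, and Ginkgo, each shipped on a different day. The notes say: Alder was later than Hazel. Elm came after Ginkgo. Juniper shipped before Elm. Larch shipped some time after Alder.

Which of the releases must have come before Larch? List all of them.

Directly stated before Larch: Alder.
Hazel reaches Larch via Hazel → Alder → Larch.
No chain forces Juniper (or any of the others) ahead of Larch.

Alder, Hazel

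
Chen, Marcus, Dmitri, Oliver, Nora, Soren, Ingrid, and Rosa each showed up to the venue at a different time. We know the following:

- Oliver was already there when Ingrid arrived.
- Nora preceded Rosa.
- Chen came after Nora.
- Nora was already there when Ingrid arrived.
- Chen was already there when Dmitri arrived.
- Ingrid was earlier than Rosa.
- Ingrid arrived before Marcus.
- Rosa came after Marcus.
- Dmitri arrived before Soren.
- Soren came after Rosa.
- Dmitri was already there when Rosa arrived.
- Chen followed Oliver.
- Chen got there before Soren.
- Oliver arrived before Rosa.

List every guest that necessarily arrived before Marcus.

Directly stated before Marcus: Ingrid.
Nora reaches Marcus via Nora → Ingrid → Marcus.
Oliver reaches Marcus via Oliver → Ingrid → Marcus.

Ingrid, Nora, Oliver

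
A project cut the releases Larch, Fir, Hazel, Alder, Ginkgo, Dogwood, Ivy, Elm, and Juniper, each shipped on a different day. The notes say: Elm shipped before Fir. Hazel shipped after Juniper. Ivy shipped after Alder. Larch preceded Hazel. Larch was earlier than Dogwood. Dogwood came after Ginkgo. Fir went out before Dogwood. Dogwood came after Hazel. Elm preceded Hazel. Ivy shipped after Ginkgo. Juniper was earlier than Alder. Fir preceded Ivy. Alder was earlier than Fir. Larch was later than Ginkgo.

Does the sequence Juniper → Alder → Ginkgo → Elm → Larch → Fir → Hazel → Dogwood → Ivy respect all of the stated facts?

Check each stated constraint against the proposed order — e.g. Ginkgo is ahead of Ivy; Alder is ahead of Ivy. Every pair is in the required order; nothing is violated.

yes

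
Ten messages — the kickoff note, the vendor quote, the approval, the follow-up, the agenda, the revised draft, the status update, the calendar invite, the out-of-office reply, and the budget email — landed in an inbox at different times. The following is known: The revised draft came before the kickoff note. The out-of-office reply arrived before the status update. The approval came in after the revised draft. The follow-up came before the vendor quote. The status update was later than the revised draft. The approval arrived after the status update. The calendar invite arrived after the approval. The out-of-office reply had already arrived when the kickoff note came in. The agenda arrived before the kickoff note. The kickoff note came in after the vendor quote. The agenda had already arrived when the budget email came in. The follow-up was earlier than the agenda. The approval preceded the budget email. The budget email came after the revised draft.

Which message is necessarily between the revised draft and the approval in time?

the status update

Tracing the constraints gives the revised draft → the status update → the approval, so the status update sits after the revised draft and before the approval.
No other message is forced both after the revised draft and before the approval.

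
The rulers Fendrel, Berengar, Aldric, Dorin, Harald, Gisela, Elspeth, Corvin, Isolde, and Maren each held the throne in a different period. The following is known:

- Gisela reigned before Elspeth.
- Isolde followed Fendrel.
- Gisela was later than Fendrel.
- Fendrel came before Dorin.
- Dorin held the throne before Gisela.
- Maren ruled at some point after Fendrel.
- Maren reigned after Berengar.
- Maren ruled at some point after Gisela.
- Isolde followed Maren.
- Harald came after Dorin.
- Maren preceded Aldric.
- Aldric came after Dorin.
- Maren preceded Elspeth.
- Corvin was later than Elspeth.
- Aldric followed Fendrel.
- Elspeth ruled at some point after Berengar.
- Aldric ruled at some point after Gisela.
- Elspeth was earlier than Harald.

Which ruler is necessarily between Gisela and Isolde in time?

Maren

Tracing the constraints gives Gisela → Maren → Isolde, so Maren sits after Gisela and before Isolde.
No other ruler is forced both after Gisela and before Isolde.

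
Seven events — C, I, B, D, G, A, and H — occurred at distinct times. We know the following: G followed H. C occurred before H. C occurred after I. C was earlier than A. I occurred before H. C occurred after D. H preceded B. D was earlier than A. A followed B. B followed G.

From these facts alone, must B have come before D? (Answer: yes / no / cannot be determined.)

Tracing the constraints gives D → C → H → B, so D must come before B.
That means B cannot be before D.

no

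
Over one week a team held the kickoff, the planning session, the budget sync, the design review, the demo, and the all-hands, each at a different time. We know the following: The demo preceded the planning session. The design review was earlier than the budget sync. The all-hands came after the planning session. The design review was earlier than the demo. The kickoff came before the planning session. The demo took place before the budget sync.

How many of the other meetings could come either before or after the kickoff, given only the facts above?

3

Forced after the kickoff: the all-hands and the planning session.
That leaves the budget sync, the demo, and the design review with no forced order relative to the kickoff — 3.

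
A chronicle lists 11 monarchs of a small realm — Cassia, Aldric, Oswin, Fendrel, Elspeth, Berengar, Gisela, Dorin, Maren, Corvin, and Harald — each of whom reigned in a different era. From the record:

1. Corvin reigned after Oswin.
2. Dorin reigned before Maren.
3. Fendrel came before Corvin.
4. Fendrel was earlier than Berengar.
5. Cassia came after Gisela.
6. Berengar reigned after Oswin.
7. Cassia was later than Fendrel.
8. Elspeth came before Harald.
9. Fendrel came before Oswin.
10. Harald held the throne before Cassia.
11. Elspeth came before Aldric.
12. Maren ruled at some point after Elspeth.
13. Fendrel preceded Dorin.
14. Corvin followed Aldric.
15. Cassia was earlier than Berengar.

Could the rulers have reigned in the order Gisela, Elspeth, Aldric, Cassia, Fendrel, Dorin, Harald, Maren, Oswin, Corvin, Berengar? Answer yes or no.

The constraints require Fendrel before Cassia, but in the proposed sequence Cassia appears ahead of Fendrel. That one violation is enough.

no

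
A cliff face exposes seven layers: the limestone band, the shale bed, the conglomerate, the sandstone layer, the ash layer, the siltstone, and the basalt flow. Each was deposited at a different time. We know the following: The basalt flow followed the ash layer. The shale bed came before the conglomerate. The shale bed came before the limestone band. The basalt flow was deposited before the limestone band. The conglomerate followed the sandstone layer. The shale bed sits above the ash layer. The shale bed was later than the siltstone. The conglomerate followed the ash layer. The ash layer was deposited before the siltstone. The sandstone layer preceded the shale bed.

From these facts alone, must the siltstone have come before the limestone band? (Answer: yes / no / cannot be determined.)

Chain the constraints: the siltstone → the shale bed → the limestone band. Each link is directly stated, so the siltstone comes before the limestone band.

yes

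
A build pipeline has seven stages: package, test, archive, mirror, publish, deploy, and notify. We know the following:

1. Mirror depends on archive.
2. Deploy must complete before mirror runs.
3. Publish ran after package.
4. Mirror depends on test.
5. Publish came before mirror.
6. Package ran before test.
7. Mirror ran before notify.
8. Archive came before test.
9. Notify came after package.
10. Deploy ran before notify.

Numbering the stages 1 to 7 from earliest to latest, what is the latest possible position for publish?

5

Publish must come before mirror and notify — 2 stages forced after it.
Everything else can be placed before publish in some valid order, so publish can sit as late as position 7 − 2 = 5.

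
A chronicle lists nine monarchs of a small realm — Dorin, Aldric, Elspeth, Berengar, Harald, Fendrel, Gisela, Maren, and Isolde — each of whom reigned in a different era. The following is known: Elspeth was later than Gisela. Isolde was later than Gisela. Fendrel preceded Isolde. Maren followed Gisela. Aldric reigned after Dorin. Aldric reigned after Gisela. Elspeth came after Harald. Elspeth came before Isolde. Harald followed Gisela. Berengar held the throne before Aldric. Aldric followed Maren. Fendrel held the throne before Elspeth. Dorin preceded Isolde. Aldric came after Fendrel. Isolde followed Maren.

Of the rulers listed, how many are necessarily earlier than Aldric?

Directly stated before Aldric: Berengar, Dorin, Fendrel, Gisela, and Maren.
That's Berengar, Dorin, Fendrel, Gisela, and Maren — 5 in all.

5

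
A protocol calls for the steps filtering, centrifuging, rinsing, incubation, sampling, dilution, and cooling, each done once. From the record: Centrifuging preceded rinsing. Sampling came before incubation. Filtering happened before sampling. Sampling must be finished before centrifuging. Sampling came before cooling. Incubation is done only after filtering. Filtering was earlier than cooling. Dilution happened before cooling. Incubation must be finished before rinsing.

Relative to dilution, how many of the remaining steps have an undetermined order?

5

Forced after dilution: cooling.
That leaves centrifuging, filtering, incubation, rinsing, and sampling with no forced order relative to dilution — 5.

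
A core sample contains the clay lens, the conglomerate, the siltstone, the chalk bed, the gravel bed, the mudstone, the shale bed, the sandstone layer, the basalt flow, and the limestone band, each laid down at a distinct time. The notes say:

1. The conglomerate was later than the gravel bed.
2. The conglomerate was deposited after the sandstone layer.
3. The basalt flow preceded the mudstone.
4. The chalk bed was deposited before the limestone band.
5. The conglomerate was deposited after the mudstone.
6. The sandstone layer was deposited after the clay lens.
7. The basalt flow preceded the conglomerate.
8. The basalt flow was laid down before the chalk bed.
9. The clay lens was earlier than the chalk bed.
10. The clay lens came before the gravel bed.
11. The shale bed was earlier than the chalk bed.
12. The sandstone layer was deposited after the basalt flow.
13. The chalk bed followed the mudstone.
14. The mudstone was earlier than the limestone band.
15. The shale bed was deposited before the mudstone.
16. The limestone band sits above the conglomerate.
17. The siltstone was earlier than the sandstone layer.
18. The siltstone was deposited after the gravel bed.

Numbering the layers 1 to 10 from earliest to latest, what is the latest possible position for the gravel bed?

The gravel bed must come before the conglomerate, the limestone band, the sandstone layer, and the siltstone — 4 layers forced after it.
Everything else can be placed before the gravel bed in some valid order, so the gravel bed can sit as late as position 10 − 4 = 6.

6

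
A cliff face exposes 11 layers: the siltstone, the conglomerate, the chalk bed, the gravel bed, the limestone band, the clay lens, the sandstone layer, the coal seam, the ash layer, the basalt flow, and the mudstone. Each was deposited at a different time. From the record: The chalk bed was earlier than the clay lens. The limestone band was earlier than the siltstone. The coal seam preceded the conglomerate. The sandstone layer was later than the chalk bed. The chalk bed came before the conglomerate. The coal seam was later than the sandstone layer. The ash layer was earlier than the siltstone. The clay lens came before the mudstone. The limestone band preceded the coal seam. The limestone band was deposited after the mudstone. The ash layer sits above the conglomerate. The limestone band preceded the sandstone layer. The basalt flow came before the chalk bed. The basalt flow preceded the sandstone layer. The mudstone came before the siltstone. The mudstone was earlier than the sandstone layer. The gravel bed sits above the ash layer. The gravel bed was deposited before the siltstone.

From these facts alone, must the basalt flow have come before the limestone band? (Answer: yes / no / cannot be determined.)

Chain the constraints: the basalt flow → the chalk bed → the clay lens → the mudstone → the limestone band. Each link is directly stated, so the basalt flow comes before the limestone band.

yes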